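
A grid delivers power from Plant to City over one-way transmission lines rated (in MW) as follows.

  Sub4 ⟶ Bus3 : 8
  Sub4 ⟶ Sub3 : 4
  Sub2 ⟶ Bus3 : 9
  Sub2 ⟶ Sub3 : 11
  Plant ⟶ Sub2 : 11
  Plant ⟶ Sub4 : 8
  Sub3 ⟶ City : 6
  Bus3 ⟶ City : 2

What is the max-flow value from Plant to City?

8

Augment Plant→Sub4→Sub3→City: bottleneck 4, flow now 4.
Augment Plant→Sub4→Bus3→City: bottleneck 2, flow now 6.
Augment Plant→Sub2→Sub3→City: bottleneck 2, flow now 8.
No augmenting path remains; maximum flow = 8.
In the residual graph, reachable from Plant: {Plant, Sub4, Sub2, Sub3, Bus3}.
Min-cut edges: Sub3→City (6), Bus3→City (2); capacity 6 + 2 = 8.
This cut is saturated, so no flow can exceed 8.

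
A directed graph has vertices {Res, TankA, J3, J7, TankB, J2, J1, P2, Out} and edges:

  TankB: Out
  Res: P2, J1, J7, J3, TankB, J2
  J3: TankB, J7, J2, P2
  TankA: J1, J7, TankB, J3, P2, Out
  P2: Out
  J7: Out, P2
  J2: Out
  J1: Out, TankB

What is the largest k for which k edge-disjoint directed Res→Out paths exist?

5

Assign every edge capacity 1; by Menger, the answer equals the max flow.
Path Res→J7→Out (+1); total 1.
Path Res→TankB→Out (+1); total 2.
Path Res→J2→Out (+1); total 3.
Path Res→J1→Out (+1); total 4.
Path Res→P2→Out (+1); total 5.
No residual Res→Out path; max flow = 5.
Certifying cut of size 5: {J2→Out, J7→Out, P2→Out, Res→J1, TankB→Out}.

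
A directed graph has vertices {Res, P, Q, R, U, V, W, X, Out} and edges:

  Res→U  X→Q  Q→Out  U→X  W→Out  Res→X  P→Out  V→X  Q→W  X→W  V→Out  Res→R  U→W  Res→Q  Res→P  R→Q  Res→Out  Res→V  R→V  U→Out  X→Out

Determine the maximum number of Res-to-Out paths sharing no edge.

7

Assign every edge capacity 1; by Menger, the answer equals the max flow.
Path Res→Out (+1); total 1.
Path Res→P→Out (+1); total 2.
Path Res→Q→Out (+1); total 3.
Path Res→U→Out (+1); total 4.
Path Res→V→Out (+1); total 5.
Path Res→X→Out (+1); total 6.
Path Res→R→Q→W→Out (+1); total 7.
No residual Res→Out path; max flow = 7.
Certifying cut of size 7: {Res→Out, Res→P, Res→Q, Res→R, Res→U, Res→V, Res→X}.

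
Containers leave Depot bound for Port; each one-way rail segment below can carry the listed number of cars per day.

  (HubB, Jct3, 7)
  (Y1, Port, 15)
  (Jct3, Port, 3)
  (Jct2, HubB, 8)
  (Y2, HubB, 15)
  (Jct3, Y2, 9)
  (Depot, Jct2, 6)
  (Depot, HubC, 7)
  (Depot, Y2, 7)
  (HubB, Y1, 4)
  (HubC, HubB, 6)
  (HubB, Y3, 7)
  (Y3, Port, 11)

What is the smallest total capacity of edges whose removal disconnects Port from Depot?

Augment Depot→Y2→HubB→Y1→Port: bottleneck 4, flow now 4.
Augment Depot→Y2→HubB→Y3→Port: bottleneck 3, flow now 7.
Augment Depot→Jct2→HubB→Y3→Port: bottleneck 4, flow now 11.
Augment Depot→Jct2→HubB→Jct3→Port: bottleneck 2, flow now 13.
Augment Depot→HubC→HubB→Jct3→Port: bottleneck 1, flow now 14.
No augmenting path remains; maximum flow = 14.
By max-flow min-cut, the minimum cut capacity equals the max flow.
In the residual graph, reachable from Depot: {Depot, Y2, Jct2, HubC, HubB, Jct3}.
Min-cut edges: HubB→Y1 (4), HubB→Y3 (7), Jct3→Port (3); capacity 4 + 7 + 3 = 14.

14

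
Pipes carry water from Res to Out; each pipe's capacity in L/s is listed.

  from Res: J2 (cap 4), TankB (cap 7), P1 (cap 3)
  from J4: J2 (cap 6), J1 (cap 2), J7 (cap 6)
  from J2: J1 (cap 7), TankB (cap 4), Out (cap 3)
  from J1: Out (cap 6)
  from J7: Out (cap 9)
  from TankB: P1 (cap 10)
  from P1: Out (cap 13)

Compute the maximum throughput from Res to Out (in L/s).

14

Augment Res→J2→Out: bottleneck 3, flow now 3.
Augment Res→P1→Out: bottleneck 3, flow now 6.
Augment Res→J2→J1→Out: bottleneck 1, flow now 7.
Augment Res→TankB→P1→Out: bottleneck 7, flow now 14.
No augmenting path remains; maximum flow = 14.
In the residual graph, reachable from Res: {Res}.
Min-cut edges: Res→J2 (4), Res→TankB (7), Res→P1 (3); capacity 4 + 7 + 3 = 14.
This cut is saturated, so no flow can exceed 14.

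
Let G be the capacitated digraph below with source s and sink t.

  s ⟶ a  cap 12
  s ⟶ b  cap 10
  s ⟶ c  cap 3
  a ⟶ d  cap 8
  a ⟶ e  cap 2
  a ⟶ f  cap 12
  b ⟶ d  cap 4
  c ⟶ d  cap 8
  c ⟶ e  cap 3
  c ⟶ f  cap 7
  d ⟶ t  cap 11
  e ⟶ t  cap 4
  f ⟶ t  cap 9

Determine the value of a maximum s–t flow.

19

Augment s→a→d→t: bottleneck 8, flow now 8.
Augment s→a→e→t: bottleneck 2, flow now 10.
Augment s→a→f→t: bottleneck 2, flow now 12.
Augment s→b→d→t: bottleneck 3, flow now 15.
Augment s→c→e→t: bottleneck 2, flow now 17.
Augment s→c→f→t: bottleneck 1, flow now 18.
Augment s→b→d→a→f→t: bottleneck 1, flow now 19. (uses reverse residual edge)
No augmenting path remains; maximum flow = 19.
In the residual graph, reachable from s: {s, b}.
Min-cut edges: s→a (12), s→c (3), b→d (4); capacity 12 + 3 + 4 = 19.
This cut is saturated, so no flow can exceed 19.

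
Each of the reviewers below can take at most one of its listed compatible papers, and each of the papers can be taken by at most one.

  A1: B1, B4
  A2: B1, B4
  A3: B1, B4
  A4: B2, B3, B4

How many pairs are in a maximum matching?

3

Unit-capacity flow: source→left, listed edges, right→sink; max matching = max flow.
Augmenting path A1→B1 (+1); matched 1.
Augmenting path A2→B4 (+1); matched 2.
Augmenting path A4→B2 (+1); matched 3.
No augmenting path remains; maximum matching = 3.
König certificate: {A4, B1, B4} is a vertex cover of size 3 (every listed pair touches it), so no matching can be larger.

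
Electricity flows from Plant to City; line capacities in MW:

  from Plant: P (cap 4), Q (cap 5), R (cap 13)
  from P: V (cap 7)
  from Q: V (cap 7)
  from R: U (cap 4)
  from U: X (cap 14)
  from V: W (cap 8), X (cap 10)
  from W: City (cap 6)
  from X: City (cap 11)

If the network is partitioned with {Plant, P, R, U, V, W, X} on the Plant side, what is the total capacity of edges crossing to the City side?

Edges leaving {Plant, P, R, U, V, W, X}: Plant→Q (5), W→City (6), X→City (11).
Cut capacity = 5 + 6 + 11 = 22.

22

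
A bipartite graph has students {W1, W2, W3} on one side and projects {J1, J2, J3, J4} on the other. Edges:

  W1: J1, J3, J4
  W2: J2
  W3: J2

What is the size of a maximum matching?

Unit-capacity flow: source→left, listed edges, right→sink; max matching = max flow.
Augmenting path W1→J1 (+1); matched 1.
Augmenting path W2→J2 (+1); matched 2.
No augmenting path remains; maximum matching = 2.
König certificate: {W1, J2} is a vertex cover of size 2 (every listed pair touches it), so no matching can be larger.

2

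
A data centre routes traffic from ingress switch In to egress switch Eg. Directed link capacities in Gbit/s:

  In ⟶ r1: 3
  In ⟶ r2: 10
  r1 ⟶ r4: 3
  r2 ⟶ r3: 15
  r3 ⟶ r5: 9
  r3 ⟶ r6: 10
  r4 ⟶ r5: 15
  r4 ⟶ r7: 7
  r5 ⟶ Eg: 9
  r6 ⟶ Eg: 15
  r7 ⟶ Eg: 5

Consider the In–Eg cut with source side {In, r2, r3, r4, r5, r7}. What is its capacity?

27

Edges leaving {In, r2, r3, r4, r5, r7}: In→r1 (3), r3→r6 (10), r5→Eg (9), r7→Eg (5).
Cut capacity = 3 + 10 + 9 + 5 = 27.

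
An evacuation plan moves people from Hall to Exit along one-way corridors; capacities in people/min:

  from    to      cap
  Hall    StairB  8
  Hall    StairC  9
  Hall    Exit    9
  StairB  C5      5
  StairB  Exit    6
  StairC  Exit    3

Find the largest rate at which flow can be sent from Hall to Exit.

18

Augment Hall→Exit: bottleneck 9, flow now 9.
Augment Hall→StairB→Exit: bottleneck 6, flow now 15.
Augment Hall→StairC→Exit: bottleneck 3, flow now 18.
No augmenting path remains; maximum flow = 18.
In the residual graph, reachable from Hall: {Hall, StairB, C5, StairC}.
Min-cut edges: Hall→Exit (9), StairB→Exit (6), StairC→Exit (3); capacity 9 + 6 + 3 = 18.
This cut is saturated, so no flow can exceed 18.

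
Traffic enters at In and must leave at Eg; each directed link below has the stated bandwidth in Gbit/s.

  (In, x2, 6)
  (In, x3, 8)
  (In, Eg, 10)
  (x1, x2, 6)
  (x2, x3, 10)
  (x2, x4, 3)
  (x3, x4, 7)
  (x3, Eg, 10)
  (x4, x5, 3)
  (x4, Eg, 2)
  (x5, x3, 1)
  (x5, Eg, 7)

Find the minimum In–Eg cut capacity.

Augment In→Eg: bottleneck 10, flow now 10.
Augment In→x3→Eg: bottleneck 8, flow now 18.
Augment In→x2→x3→Eg: bottleneck 2, flow now 20.
Augment In→x2→x4→Eg: bottleneck 2, flow now 22.
Augment In→x2→x4→x5→Eg: bottleneck 1, flow now 23.
Augment In→x2→x3→x4→x5→Eg: bottleneck 1, flow now 24.
No augmenting path remains; maximum flow = 24.
By max-flow min-cut, the minimum cut capacity equals the max flow.
In the residual graph, reachable from In: {In}.
Min-cut edges: In→x2 (6), In→x3 (8), In→Eg (10); capacity 6 + 8 + 10 = 24.

24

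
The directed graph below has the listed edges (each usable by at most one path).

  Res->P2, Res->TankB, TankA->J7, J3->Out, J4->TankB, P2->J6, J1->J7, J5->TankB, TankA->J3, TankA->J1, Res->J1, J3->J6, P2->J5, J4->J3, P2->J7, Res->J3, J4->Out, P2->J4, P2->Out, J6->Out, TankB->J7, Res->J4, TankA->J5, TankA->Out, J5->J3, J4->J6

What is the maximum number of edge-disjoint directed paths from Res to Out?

3

Assign every edge capacity 1; by Menger, the answer equals the max flow.
Path Res→P2→Out (+1); total 1.
Path Res→J4→Out (+1); total 2.
Path Res→J3→Out (+1); total 3.
No residual Res→Out path; max flow = 3.
Certifying cut of size 3: {Res→J3, Res→J4, Res→P2}.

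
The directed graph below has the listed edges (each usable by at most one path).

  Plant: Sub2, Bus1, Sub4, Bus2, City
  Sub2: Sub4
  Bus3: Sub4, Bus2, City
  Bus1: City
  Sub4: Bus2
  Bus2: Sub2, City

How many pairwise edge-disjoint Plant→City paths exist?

Assign every edge capacity 1; by Menger, the answer equals the max flow.
Path Plant→City (+1); total 1.
Path Plant→Bus1→City (+1); total 2.
Path Plant→Bus2→City (+1); total 3.
No residual Plant→City path; max flow = 3.
Certifying cut of size 3: {Bus2→City, Plant→Bus1, Plant→City}.

3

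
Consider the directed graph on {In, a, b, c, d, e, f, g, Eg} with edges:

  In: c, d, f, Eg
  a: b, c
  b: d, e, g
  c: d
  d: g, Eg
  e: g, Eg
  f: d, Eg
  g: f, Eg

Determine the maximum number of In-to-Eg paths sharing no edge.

4

Assign every edge capacity 1; by Menger, the answer equals the max flow.
Path In→Eg (+1); total 1.
Path In→d→Eg (+1); total 2.
Path In→f→Eg (+1); total 3.
Path In→c→d→g→Eg (+1); total 4.
No residual In→Eg path; max flow = 4.
Certifying cut of size 4: {In→Eg, In→c, In→d, In→f}.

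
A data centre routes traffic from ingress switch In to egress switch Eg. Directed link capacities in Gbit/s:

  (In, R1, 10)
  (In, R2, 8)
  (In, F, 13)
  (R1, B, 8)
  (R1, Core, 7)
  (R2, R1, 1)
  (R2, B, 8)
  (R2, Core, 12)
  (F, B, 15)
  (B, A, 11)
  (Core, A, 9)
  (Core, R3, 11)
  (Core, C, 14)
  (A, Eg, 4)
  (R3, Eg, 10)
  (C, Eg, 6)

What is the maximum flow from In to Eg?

19

Augment In→R1→B→A→Eg: bottleneck 4, flow now 4.
Augment In→R1→Core→R3→Eg: bottleneck 6, flow now 10.
Augment In→R2→Core→R3→Eg: bottleneck 4, flow now 14.
Augment In→R2→Core→C→Eg: bottleneck 4, flow now 18.
Augment In→F→B→R1→Core→C→Eg: bottleneck 1, flow now 19. (uses reverse residual edge)
No augmenting path remains; maximum flow = 19.
In the residual graph, reachable from In: {In, R1, F, B, A}.
Min-cut edges: In→R2 (8), R1→Core (7), A→Eg (4); capacity 8 + 7 + 4 = 19.
This cut is saturated, so no flow can exceed 19.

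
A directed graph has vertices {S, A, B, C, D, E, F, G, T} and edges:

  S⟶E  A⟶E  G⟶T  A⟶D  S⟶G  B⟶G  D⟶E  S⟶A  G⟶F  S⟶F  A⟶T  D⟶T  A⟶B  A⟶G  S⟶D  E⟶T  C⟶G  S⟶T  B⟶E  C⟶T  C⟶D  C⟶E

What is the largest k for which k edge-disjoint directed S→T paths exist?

5

Assign every edge capacity 1; by Menger, the answer equals the max flow.
Path S→T (+1); total 1.
Path S→A→T (+1); total 2.
Path S→D→T (+1); total 3.
Path S→E→T (+1); total 4.
Path S→G→T (+1); total 5.
No residual S→T path; max flow = 5.
Certifying cut of size 5: {S→A, S→D, S→E, S→G, S→T}.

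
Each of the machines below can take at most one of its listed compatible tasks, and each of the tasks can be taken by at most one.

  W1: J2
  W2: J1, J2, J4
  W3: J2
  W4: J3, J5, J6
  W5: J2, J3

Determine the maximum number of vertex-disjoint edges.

4

Unit-capacity flow: source→left, listed edges, right→sink; max matching = max flow.
Augmenting path W1→J2 (+1); matched 1.
Augmenting path W2→J1 (+1); matched 2.
Augmenting path W4→J3 (+1); matched 3.
Augmenting path W5→J3→W4→J5 (+1); matched 4.
No augmenting path remains; maximum matching = 4.
König certificate: {W2, W4, W5, J2} is a vertex cover of size 4 (every listed pair touches it), so no matching can be larger.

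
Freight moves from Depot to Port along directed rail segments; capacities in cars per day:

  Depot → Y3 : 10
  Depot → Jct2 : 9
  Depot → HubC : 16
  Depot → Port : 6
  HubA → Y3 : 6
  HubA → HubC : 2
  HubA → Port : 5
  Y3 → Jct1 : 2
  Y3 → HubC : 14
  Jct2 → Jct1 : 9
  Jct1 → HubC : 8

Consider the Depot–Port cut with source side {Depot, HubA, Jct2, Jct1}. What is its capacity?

Edges leaving {Depot, HubA, Jct2, Jct1}: Depot→Y3 (10), Depot→HubC (16), Depot→Port (6), HubA→Y3 (6), HubA→HubC (2), HubA→Port (5), Jct1→HubC (8).
Cut capacity = 10 + 16 + 6 + 6 + 2 + 5 + 8 = 53.

53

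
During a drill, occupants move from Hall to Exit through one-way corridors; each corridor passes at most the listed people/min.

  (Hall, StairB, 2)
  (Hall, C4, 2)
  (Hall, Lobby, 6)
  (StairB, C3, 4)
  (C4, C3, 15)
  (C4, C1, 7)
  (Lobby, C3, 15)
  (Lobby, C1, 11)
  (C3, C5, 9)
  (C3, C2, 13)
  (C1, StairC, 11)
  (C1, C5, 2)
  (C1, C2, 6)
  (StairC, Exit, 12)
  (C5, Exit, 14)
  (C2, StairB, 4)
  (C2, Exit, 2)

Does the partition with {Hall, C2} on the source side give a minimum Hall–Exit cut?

No — its capacity is 16, but the minimum cut has capacity 10.

Given cut capacity: 2 + 2 + 6 + 4 + 2 = 16.
Augment Hall→StairB→C3→C5→Exit: bottleneck 2, flow now 2.
Augment Hall→C4→C3→C5→Exit: bottleneck 2, flow now 4.
Augment Hall→Lobby→C3→C5→Exit: bottleneck 5, flow now 9.
Augment Hall→Lobby→C3→C2→Exit: bottleneck 1, flow now 10.
No augmenting path remains; maximum flow = 10.
In the residual graph, reachable from Hall: {Hall}.
Min-cut edges: Hall→StairB (2), Hall→C4 (2), Hall→Lobby (6); capacity 2 + 2 + 6 = 10.
Cut capacity 16 exceeds the max flow 10, so it is not minimum.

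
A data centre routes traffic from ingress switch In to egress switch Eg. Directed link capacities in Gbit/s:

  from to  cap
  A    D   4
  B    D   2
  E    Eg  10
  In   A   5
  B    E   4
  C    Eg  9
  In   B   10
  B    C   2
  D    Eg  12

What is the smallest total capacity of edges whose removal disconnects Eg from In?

12

Augment In→A→D→Eg: bottleneck 4, flow now 4.
Augment In→B→C→Eg: bottleneck 2, flow now 6.
Augment In→B→D→Eg: bottleneck 2, flow now 8.
Augment In→B→E→Eg: bottleneck 4, flow now 12.
No augmenting path remains; maximum flow = 12.
By max-flow min-cut, the minimum cut capacity equals the max flow.
In the residual graph, reachable from In: {In, A, B}.
Min-cut edges: A→D (4), B→C (2), B→D (2), B→E (4); capacity 4 + 2 + 2 + 4 = 12.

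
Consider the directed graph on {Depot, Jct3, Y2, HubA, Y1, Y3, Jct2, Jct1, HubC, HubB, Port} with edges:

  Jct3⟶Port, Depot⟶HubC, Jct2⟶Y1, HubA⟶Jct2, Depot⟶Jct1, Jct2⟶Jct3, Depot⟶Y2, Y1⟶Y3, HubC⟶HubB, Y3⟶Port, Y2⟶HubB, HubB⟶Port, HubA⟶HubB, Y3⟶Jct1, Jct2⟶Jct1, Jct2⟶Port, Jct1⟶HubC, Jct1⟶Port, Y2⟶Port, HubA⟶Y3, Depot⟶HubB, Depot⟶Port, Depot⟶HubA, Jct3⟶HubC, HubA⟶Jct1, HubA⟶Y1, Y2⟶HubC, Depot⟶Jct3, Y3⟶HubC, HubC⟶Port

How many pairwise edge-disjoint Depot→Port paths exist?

7

Assign every edge capacity 1; by Menger, the answer equals the max flow.
Path Depot→Port (+1); total 1.
Path Depot→Jct3→Port (+1); total 2.
Path Depot→Y2→Port (+1); total 3.
Path Depot→Jct1→Port (+1); total 4.
Path Depot→HubC→Port (+1); total 5.
Path Depot→HubB→Port (+1); total 6.
Path Depot→HubA→Y3→Port (+1); total 7.
No residual Depot→Port path; max flow = 7.
Certifying cut of size 7: {Depot→HubA, Depot→HubB, Depot→HubC, Depot→Jct1, Depot→Jct3, Depot→Port, Depot→Y2}.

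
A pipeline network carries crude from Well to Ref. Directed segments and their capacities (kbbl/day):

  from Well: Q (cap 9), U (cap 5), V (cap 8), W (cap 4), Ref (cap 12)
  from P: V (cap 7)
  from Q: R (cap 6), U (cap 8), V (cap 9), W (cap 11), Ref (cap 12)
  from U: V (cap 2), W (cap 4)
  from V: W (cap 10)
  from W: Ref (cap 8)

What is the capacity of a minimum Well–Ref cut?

Augment Well→Ref: bottleneck 12, flow now 12.
Augment Well→Q→Ref: bottleneck 9, flow now 21.
Augment Well→W→Ref: bottleneck 4, flow now 25.
Augment Well→U→W→Ref: bottleneck 4, flow now 29.
No augmenting path remains; maximum flow = 29.
By max-flow min-cut, the minimum cut capacity equals the max flow.
In the residual graph, reachable from Well: {Well, U, V, W}.
Min-cut edges: Well→Q (9), Well→Ref (12), W→Ref (8); capacity 9 + 12 + 8 = 29.

29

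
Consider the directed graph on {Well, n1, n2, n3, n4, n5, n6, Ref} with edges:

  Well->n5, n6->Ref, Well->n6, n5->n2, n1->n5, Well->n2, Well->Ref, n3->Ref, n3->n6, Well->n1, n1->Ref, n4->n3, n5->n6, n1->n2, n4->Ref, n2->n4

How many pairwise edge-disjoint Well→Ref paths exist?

Assign every edge capacity 1; by Menger, the answer equals the max flow.
Path Well→Ref (+1); total 1.
Path Well→n1→Ref (+1); total 2.
Path Well→n6→Ref (+1); total 3.
Path Well→n2→n4→Ref (+1); total 4.
No residual Well→Ref path; max flow = 4.
Certifying cut of size 4: {Well→Ref, Well→n1, n2→n4, n6→Ref}.

4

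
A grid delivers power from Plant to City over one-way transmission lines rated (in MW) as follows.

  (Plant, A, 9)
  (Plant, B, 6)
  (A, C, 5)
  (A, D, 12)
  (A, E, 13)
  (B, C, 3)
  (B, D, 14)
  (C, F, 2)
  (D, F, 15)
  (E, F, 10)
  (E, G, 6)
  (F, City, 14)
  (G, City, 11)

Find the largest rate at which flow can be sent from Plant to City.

15

Augment Plant→A→C→F→City: bottleneck 2, flow now 2.
Augment Plant→A→D→F→City: bottleneck 7, flow now 9.
Augment Plant→B→D→F→City: bottleneck 5, flow now 14.
Augment Plant→B→C→A→E→G→City: bottleneck 1, flow now 15. (uses reverse residual edge)
No augmenting path remains; maximum flow = 15.
In the residual graph, reachable from Plant: {Plant}.
Min-cut edges: Plant→A (9), Plant→B (6); capacity 9 + 6 = 15.
This cut is saturated, so no flow can exceed 15.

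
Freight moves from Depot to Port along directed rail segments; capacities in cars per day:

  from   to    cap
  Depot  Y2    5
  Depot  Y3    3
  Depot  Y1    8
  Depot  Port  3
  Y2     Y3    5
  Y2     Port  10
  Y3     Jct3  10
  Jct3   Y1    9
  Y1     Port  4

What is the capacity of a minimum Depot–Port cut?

12

Augment Depot→Port: bottleneck 3, flow now 3.
Augment Depot→Y2→Port: bottleneck 5, flow now 8.
Augment Depot→Y1→Port: bottleneck 4, flow now 12.
No augmenting path remains; maximum flow = 12.
By max-flow min-cut, the minimum cut capacity equals the max flow.
In the residual graph, reachable from Depot: {Depot, Y3, Jct3, Y1}.
Min-cut edges: Depot→Y2 (5), Depot→Port (3), Y1→Port (4); capacity 5 + 3 + 4 = 12.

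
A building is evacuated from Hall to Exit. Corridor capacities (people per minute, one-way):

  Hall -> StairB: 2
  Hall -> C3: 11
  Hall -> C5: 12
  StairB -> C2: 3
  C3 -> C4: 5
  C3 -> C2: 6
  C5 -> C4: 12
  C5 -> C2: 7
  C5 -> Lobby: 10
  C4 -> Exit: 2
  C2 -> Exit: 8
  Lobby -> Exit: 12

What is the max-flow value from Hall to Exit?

20

Augment Hall→StairB→C2→Exit: bottleneck 2, flow now 2.
Augment Hall→C3→C4→Exit: bottleneck 2, flow now 4.
Augment Hall→C3→C2→Exit: bottleneck 6, flow now 10.
Augment Hall→C5→Lobby→Exit: bottleneck 10, flow now 20.
No augmenting path remains; maximum flow = 20.
In the residual graph, reachable from Hall: {Hall, StairB, C3, C5, C4, C2}.
Min-cut edges: C5→Lobby (10), C4→Exit (2), C2→Exit (8); capacity 10 + 2 + 8 = 20.
This cut is saturated, so no flow can exceed 20.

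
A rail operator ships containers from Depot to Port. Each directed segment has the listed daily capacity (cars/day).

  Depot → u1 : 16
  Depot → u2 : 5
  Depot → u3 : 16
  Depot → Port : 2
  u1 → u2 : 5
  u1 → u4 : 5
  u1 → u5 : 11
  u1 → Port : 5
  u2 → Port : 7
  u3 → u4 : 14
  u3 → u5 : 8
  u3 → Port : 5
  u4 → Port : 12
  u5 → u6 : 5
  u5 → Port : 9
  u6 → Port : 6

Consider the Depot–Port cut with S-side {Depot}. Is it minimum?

Given cut capacity: 16 + 5 + 16 + 2 = 39.
Augment Depot→Port: bottleneck 2, flow now 2.
Augment Depot→u1→Port: bottleneck 5, flow now 7.
Augment Depot→u2→Port: bottleneck 5, flow now 12.
Augment Depot→u3→Port: bottleneck 5, flow now 17.
Augment Depot→u1→u2→Port: bottleneck 2, flow now 19.
Augment Depot→u1→u4→Port: bottleneck 5, flow now 24.
Augment Depot→u1→u5→Port: bottleneck 4, flow now 28.
Augment Depot→u3→u4→Port: bottleneck 7, flow now 35.
Augment Depot→u3→u5→Port: bottleneck 4, flow now 39.
No augmenting path remains; maximum flow = 39.
Cut capacity 39 equals the max flow, so it is a minimum cut.

Yes — it is a minimum cut (capacity 39).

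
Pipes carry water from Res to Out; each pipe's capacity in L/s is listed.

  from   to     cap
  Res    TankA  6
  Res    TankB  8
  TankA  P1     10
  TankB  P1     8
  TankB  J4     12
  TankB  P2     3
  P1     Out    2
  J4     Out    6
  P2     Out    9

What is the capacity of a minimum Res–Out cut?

10

Augment Res→TankA→P1→Out: bottleneck 2, flow now 2.
Augment Res→TankB→J4→Out: bottleneck 6, flow now 8.
Augment Res→TankB→P2→Out: bottleneck 2, flow now 10.
No augmenting path remains; maximum flow = 10.
By max-flow min-cut, the minimum cut capacity equals the max flow.
In the residual graph, reachable from Res: {Res, TankA, P1}.
Min-cut edges: Res→TankB (8), P1→Out (2); capacity 8 + 2 = 10.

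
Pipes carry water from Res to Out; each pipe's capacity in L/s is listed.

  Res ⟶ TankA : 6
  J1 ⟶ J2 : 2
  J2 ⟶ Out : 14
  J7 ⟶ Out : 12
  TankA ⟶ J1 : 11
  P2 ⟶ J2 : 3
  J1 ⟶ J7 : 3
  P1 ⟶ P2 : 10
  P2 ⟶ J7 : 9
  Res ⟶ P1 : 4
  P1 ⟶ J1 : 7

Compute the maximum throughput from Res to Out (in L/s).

9

Augment Res→P1→J1→J2→Out: bottleneck 2, flow now 2.
Augment Res→P1→J1→J7→Out: bottleneck 2, flow now 4.
Augment Res→TankA→J1→J7→Out: bottleneck 1, flow now 5.
Augment Res→TankA→J1→P1→P2→J2→Out: bottleneck 3, flow now 8. (uses reverse residual edge)
Augment Res→TankA→J1→P1→P2→J7→Out: bottleneck 1, flow now 9. (uses reverse residual edge)
No augmenting path remains; maximum flow = 9.
In the residual graph, reachable from Res: {Res, TankA, J1}.
Min-cut edges: Res→P1 (4), J1→J2 (2), J1→J7 (3); capacity 4 + 2 + 3 = 9.
This cut is saturated, so no flow can exceed 9.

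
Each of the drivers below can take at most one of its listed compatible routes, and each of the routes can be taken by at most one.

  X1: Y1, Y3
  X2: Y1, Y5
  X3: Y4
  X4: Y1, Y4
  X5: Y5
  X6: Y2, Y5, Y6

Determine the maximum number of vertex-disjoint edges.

5

Unit-capacity flow: source→left, listed edges, right→sink; max matching = max flow.
Augmenting path X1→Y1 (+1); matched 1.
Augmenting path X2→Y5 (+1); matched 2.
Augmenting path X3→Y4 (+1); matched 3.
Augmenting path X6→Y2 (+1); matched 4.
Augmenting path X4→Y1→X1→Y3 (+1); matched 5.
No augmenting path remains; maximum matching = 5.
König certificate: {X1, X6, Y1, Y4, Y5} is a vertex cover of size 5 (every listed pair touches it), so no matching can be larger.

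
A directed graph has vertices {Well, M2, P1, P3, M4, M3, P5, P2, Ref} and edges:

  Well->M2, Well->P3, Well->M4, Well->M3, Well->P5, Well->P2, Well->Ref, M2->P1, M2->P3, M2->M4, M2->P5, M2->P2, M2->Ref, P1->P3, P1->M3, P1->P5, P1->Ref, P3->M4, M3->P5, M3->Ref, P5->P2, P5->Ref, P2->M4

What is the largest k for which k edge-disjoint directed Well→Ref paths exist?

Assign every edge capacity 1; by Menger, the answer equals the max flow.
Path Well→Ref (+1); total 1.
Path Well→M2→Ref (+1); total 2.
Path Well→M3→Ref (+1); total 3.
Path Well→P5→Ref (+1); total 4.
No residual Well→Ref path; max flow = 4.
Certifying cut of size 4: {Well→M2, Well→M3, Well→P5, Well→Ref}.

4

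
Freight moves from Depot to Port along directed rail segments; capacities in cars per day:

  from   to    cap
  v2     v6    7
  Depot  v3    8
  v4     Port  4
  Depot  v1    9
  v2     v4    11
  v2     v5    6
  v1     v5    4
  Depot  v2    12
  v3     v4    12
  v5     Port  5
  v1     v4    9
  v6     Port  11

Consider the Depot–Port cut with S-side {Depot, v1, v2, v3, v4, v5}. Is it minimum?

Yes — it is a minimum cut (capacity 16).

Given cut capacity: 7 + 4 + 5 = 16.
Augment Depot→v1→v4→Port: bottleneck 4, flow now 4.
Augment Depot→v1→v5→Port: bottleneck 4, flow now 8.
Augment Depot→v2→v5→Port: bottleneck 1, flow now 9.
Augment Depot→v2→v6→Port: bottleneck 7, flow now 16.
No augmenting path remains; maximum flow = 16.
Cut capacity 16 equals the max flow, so it is a minimum cut.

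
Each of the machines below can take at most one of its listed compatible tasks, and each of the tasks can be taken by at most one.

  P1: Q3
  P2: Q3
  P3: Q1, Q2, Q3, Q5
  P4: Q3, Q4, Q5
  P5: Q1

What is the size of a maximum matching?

Unit-capacity flow: source→left, listed edges, right→sink; max matching = max flow.
Augmenting path P1→Q3 (+1); matched 1.
Augmenting path P3→Q1 (+1); matched 2.
Augmenting path P4→Q4 (+1); matched 3.
Augmenting path P5→Q1→P3→Q2 (+1); matched 4.
No augmenting path remains; maximum matching = 4.
König certificate: {P3, P4, P5, Q3} is a vertex cover of size 4 (every listed pair touches it), so no matching can be larger.

4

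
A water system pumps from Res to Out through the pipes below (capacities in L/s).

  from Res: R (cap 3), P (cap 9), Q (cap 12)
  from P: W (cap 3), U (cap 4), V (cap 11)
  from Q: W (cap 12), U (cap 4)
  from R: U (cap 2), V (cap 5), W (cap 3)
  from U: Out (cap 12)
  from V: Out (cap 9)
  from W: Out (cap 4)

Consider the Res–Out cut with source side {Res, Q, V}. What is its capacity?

Edges leaving {Res, Q, V}: Res→P (9), Res→R (3), Q→U (4), Q→W (12), V→Out (9).
Cut capacity = 9 + 3 + 4 + 12 + 9 = 37.

37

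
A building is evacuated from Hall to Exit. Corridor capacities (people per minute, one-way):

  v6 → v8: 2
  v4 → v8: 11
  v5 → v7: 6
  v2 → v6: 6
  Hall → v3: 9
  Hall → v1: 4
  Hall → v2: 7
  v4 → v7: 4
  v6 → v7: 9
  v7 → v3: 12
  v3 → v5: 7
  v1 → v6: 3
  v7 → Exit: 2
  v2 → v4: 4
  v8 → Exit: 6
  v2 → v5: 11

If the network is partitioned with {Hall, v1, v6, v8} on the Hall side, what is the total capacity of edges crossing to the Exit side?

31

Edges leaving {Hall, v1, v6, v8}: Hall→v2 (7), Hall→v3 (9), v6→v7 (9), v8→Exit (6).
Cut capacity = 7 + 9 + 9 + 6 = 31.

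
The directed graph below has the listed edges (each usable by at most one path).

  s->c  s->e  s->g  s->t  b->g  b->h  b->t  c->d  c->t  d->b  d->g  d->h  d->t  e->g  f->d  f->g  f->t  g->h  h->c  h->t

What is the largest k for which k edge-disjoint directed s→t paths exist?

Assign every edge capacity 1; by Menger, the answer equals the max flow.
Path s→t (+1); total 1.
Path s→c→t (+1); total 2.
Path s→g→h→t (+1); total 3.
No residual s→t path; max flow = 3.
Certifying cut of size 3: {g→h, s→c, s→t}.

3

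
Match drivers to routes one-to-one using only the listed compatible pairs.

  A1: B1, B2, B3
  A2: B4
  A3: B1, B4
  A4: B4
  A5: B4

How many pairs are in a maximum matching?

Unit-capacity flow: source→left, listed edges, right→sink; max matching = max flow.
Augmenting path A1→B1 (+1); matched 1.
Augmenting path A2→B4 (+1); matched 2.
Augmenting path A3→B1→A1→B2 (+1); matched 3.
No augmenting path remains; maximum matching = 3.
König certificate: {A1, A3, B4} is a vertex cover of size 3 (every listed pair touches it), so no matching can be larger.

3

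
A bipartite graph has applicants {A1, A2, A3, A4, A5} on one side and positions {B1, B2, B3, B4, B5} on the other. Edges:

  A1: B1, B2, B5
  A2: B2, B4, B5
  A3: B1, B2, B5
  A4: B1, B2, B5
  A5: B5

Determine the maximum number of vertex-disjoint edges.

Unit-capacity flow: source→left, listed edges, right→sink; max matching = max flow.
Augmenting path A1→B1 (+1); matched 1.
Augmenting path A2→B2 (+1); matched 2.
Augmenting path A3→B5 (+1); matched 3.
Augmenting path A4→B2→A2→B4 (+1); matched 4.
No augmenting path remains; maximum matching = 4.
König certificate: {A2, B1, B2, B5} is a vertex cover of size 4 (every listed pair touches it), so no matching can be larger.

4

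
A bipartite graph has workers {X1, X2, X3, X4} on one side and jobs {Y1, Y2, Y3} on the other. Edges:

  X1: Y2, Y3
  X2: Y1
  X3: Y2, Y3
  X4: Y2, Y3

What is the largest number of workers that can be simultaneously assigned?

Unit-capacity flow: source→left, listed edges, right→sink; max matching = max flow.
Augmenting path X1→Y2 (+1); matched 1.
Augmenting path X2→Y1 (+1); matched 2.
Augmenting path X3→Y3 (+1); matched 3.
No augmenting path remains; maximum matching = 3.
König certificate: {X2, Y2, Y3} is a vertex cover of size 3 (every listed pair touches it), so no matching can be larger.

3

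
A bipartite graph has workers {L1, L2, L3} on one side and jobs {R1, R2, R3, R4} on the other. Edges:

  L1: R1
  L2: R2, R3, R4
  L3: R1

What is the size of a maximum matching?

2

Unit-capacity flow: source→left, listed edges, right→sink; max matching = max flow.
Augmenting path L1→R1 (+1); matched 1.
Augmenting path L2→R2 (+1); matched 2.
No augmenting path remains; maximum matching = 2.
König certificate: {L2, R1} is a vertex cover of size 2 (every listed pair touches it), so no matching can be larger.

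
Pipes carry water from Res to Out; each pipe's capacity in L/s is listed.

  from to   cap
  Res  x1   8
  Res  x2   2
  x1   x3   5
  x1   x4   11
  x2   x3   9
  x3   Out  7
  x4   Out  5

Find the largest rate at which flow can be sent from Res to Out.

10

Augment Res→x1→x3→Out: bottleneck 5, flow now 5.
Augment Res→x1→x4→Out: bottleneck 3, flow now 8.
Augment Res→x2→x3→Out: bottleneck 2, flow now 10.
No augmenting path remains; maximum flow = 10.
In the residual graph, reachable from Res: {Res}.
Min-cut edges: Res→x1 (8), Res→x2 (2); capacity 8 + 2 = 10.
This cut is saturated, so no flow can exceed 10.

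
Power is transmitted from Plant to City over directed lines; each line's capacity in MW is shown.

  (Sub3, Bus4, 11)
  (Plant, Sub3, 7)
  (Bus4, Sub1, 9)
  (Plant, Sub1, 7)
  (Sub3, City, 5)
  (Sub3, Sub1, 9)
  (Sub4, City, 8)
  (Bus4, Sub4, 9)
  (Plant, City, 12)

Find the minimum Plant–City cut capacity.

Augment Plant→City: bottleneck 12, flow now 12.
Augment Plant→Sub3→City: bottleneck 5, flow now 17.
Augment Plant→Sub3→Bus4→Sub4→City: bottleneck 2, flow now 19.
No augmenting path remains; maximum flow = 19.
By max-flow min-cut, the minimum cut capacity equals the max flow.
In the residual graph, reachable from Plant: {Plant, Sub1}.
Min-cut edges: Plant→Sub3 (7), Plant→City (12); capacity 7 + 12 = 19.

19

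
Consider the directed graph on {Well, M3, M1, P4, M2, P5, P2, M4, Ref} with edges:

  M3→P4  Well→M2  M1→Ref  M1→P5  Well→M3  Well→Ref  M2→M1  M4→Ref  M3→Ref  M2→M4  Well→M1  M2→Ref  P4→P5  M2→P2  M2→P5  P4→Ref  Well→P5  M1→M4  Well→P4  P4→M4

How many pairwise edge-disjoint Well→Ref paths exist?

Assign every edge capacity 1; by Menger, the answer equals the max flow.
Path Well→Ref (+1); total 1.
Path Well→M3→Ref (+1); total 2.
Path Well→M1→Ref (+1); total 3.
Path Well→P4→Ref (+1); total 4.
Path Well→M2→Ref (+1); total 5.
No residual Well→Ref path; max flow = 5.
Certifying cut of size 5: {Well→M1, Well→M2, Well→M3, Well→P4, Well→Ref}.

5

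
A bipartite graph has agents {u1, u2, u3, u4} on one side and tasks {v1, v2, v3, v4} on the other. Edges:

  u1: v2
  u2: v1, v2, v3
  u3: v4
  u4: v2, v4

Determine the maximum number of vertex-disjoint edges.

3

Unit-capacity flow: source→left, listed edges, right→sink; max matching = max flow.
Augmenting path u1→v2 (+1); matched 1.
Augmenting path u2→v1 (+1); matched 2.
Augmenting path u3→v4 (+1); matched 3.
No augmenting path remains; maximum matching = 3.
König certificate: {u2, v2, v4} is a vertex cover of size 3 (every listed pair touches it), so no matching can be larger.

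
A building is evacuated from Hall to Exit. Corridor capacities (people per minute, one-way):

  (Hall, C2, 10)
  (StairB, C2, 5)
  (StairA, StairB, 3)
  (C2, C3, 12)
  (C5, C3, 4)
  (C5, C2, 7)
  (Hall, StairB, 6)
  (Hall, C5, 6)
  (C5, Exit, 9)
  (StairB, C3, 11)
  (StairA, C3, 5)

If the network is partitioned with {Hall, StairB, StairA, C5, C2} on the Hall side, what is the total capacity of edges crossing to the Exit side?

41

Edges leaving {Hall, StairB, StairA, C5, C2}: StairB→C3 (11), StairA→C3 (5), C5→C3 (4), C5→Exit (9), C2→C3 (12).
Cut capacity = 11 + 5 + 4 + 9 + 12 = 41.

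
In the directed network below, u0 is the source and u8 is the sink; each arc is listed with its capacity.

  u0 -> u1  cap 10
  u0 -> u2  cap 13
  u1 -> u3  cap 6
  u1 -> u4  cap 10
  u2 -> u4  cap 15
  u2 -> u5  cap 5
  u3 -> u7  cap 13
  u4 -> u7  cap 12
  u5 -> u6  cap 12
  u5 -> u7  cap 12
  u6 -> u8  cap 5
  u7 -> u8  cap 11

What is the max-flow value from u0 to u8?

Augment u0→u1→u3→u7→u8: bottleneck 6, flow now 6.
Augment u0→u1→u4→u7→u8: bottleneck 4, flow now 10.
Augment u0→u2→u4→u7→u8: bottleneck 1, flow now 11.
Augment u0→u2→u5→u6→u8: bottleneck 5, flow now 16.
No augmenting path remains; maximum flow = 16.
In the residual graph, reachable from u0: {u0, u1, u2, u3, u4, u7}.
Min-cut edges: u2→u5 (5), u7→u8 (11); capacity 5 + 11 = 16.
This cut is saturated, so no flow can exceed 16.

16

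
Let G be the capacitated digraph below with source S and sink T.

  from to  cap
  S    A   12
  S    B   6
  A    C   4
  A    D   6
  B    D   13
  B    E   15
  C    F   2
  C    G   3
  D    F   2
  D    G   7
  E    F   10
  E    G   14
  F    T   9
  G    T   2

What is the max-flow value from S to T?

11

Augment S→A→C→F→T: bottleneck 2, flow now 2.
Augment S→A→C→G→T: bottleneck 2, flow now 4.
Augment S→A→D→F→T: bottleneck 2, flow now 6.
Augment S→B→E→F→T: bottleneck 5, flow now 11.
No augmenting path remains; maximum flow = 11.
In the residual graph, reachable from S: {S, A, B, C, D, E, F, G}.
Min-cut edges: F→T (9), G→T (2); capacity 9 + 2 = 11.
This cut is saturated, so no flow can exceed 11.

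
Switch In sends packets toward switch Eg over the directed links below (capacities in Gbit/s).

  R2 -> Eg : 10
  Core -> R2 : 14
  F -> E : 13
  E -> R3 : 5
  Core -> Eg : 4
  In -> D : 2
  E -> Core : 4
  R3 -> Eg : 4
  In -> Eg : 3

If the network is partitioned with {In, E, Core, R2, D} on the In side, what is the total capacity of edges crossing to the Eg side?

22

Edges leaving {In, E, Core, R2, D}: In→Eg (3), E→R3 (5), Core→Eg (4), R2→Eg (10).
Cut capacity = 3 + 5 + 4 + 10 = 22.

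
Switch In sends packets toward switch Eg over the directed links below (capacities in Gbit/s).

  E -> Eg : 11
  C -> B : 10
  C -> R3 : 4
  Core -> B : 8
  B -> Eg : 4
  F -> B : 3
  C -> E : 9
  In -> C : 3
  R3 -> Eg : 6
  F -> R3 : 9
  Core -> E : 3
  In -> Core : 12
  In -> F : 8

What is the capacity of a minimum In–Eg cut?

16

Augment In→Core→B→Eg: bottleneck 4, flow now 4.
Augment In→Core→E→Eg: bottleneck 3, flow now 7.
Augment In→C→R3→Eg: bottleneck 3, flow now 10.
Augment In→F→R3→Eg: bottleneck 3, flow now 13.
Augment In→F→R3→C→E→Eg: bottleneck 3, flow now 16. (uses reverse residual edge)
No augmenting path remains; maximum flow = 16.
By max-flow min-cut, the minimum cut capacity equals the max flow.
In the residual graph, reachable from In: {In, Core, F, B, R3}.
Min-cut edges: In→C (3), Core→E (3), B→Eg (4), R3→Eg (6); capacity 3 + 3 + 4 + 6 = 16.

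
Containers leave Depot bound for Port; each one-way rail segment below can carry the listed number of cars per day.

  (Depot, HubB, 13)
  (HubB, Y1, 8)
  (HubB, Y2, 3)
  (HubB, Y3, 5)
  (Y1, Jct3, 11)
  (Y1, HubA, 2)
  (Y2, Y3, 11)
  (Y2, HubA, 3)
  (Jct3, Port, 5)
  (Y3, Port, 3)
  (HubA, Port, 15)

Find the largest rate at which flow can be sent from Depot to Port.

Augment Depot→HubB→Y3→Port: bottleneck 3, flow now 3.
Augment Depot→HubB→Y1→Jct3→Port: bottleneck 5, flow now 8.
Augment Depot→HubB→Y1→HubA→Port: bottleneck 2, flow now 10.
Augment Depot→HubB→Y2→HubA→Port: bottleneck 3, flow now 13.
No augmenting path remains; maximum flow = 13.
In the residual graph, reachable from Depot: {Depot}.
Min-cut edges: Depot→HubB (13); capacity 13 = 13.
This cut is saturated, so no flow can exceed 13.

13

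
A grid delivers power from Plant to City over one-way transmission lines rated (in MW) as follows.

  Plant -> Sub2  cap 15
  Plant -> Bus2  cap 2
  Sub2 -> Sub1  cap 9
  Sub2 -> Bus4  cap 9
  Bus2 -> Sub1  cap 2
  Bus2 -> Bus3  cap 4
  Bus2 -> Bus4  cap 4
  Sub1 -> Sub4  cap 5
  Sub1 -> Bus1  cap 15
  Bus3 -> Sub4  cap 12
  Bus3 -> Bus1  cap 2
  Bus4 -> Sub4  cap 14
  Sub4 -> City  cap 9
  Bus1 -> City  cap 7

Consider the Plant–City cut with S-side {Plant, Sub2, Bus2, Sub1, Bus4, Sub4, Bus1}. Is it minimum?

No — its capacity is 20, but the minimum cut has capacity 16.

Given cut capacity: 4 + 9 + 7 = 20.
Augment Plant→Sub2→Sub1→Sub4→City: bottleneck 5, flow now 5.
Augment Plant→Sub2→Sub1→Bus1→City: bottleneck 4, flow now 9.
Augment Plant→Sub2→Bus4→Sub4→City: bottleneck 4, flow now 13.
Augment Plant→Bus2→Sub1→Bus1→City: bottleneck 2, flow now 15.
Augment Plant→Sub2→Bus4→Sub4→Sub1→Bus1→City: bottleneck 1, flow now 16. (uses reverse residual edge)
No augmenting path remains; maximum flow = 16.
In the residual graph, reachable from Plant: {Plant, Sub2, Bus2, Sub1, Bus3, Bus4, Sub4, Bus1}.
Min-cut edges: Sub4→City (9), Bus1→City (7); capacity 9 + 7 = 16.
Cut capacity 20 exceeds the max flow 16, so it is not minimum.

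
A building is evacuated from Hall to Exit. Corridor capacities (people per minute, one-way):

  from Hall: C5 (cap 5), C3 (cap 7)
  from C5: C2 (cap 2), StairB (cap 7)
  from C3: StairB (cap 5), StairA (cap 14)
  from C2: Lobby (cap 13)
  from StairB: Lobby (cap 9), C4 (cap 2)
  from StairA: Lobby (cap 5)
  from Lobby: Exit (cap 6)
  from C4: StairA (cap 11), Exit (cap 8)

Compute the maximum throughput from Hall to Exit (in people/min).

Augment Hall→C5→C2→Lobby→Exit: bottleneck 2, flow now 2.
Augment Hall→C5→StairB→Lobby→Exit: bottleneck 3, flow now 5.
Augment Hall→C3→StairB→Lobby→Exit: bottleneck 1, flow now 6.
Augment Hall→C3→StairB→C4→Exit: bottleneck 2, flow now 8.
No augmenting path remains; maximum flow = 8.
In the residual graph, reachable from Hall: {Hall, C5, C3, C2, StairB, StairA, Lobby}.
Min-cut edges: StairB→C4 (2), Lobby→Exit (6); capacity 2 + 6 = 8.
This cut is saturated, so no flow can exceed 8.

8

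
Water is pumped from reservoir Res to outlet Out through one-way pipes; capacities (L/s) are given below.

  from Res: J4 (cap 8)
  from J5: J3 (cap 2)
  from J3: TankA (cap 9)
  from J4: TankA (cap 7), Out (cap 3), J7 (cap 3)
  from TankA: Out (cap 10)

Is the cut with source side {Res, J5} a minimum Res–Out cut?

Given cut capacity: 8 + 2 = 10.
Augment Res→J4→Out: bottleneck 3, flow now 3.
Augment Res→J4→TankA→Out: bottleneck 5, flow now 8.
No augmenting path remains; maximum flow = 8.
In the residual graph, reachable from Res: {Res}.
Min-cut edges: Res→J4 (8); capacity 8 = 8.
Cut capacity 10 exceeds the max flow 8, so it is not minimum.

No — its capacity is 10, but the minimum cut has capacity 8.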